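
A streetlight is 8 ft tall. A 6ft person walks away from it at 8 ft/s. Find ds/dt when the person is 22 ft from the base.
24 ft/s

By similar triangles: 8/(x+s) = 6/s
Solving: s = 6x/2
ds/dt = 6/2 · dx/dt = 3 · 8 = 24 ft/s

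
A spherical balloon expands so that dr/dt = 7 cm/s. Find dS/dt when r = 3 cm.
168π cm²/s

S = 4πr²
dS/dt = dS/dr · dr/dt = 8πr · 7
At r = 3: dS/dt = 168π cm²/s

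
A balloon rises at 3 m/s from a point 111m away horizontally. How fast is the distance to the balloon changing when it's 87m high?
87√2210/2210 ≈ 1.851 m/s

z² = 111² + y²
z = √(111² + 87²) = 3√2210
dz/dt = y/z · dy/dt = 87/(3√2210) · 3 = 87√2210/2210 ≈ 1.851 m/s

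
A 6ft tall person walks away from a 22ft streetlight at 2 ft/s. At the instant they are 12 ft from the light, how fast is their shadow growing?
3/4 ft/s

By similar triangles: 22/(x+s) = 6/s
Solving: s = 6x/16
ds/dt = 6/16 · dx/dt = 3/8 · 2 = 3/4 ft/s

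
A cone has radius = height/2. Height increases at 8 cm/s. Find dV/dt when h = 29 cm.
1682π cm³/s

V = (1/3)π(h/2)²h = πh³/12
dV/dt = πh²/4 · 8
At h = 29: dV/dt = 1682π cm³/s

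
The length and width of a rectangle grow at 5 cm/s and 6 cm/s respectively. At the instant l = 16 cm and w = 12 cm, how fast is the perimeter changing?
22 cm/s

P = 2(l + w)
dP/dt = 2(dl/dt + dw/dt) = 2(5 + 6) = 22 cm/s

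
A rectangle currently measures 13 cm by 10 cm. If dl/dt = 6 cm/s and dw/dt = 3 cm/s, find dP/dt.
18 cm/s

P = 2(l + w)
dP/dt = 2(dl/dt + dw/dt) = 2(6 + 3) = 18 cm/s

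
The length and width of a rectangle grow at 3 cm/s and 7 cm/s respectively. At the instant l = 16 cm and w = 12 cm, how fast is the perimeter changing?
20 cm/s

P = 2(l + w)
dP/dt = 2(dl/dt + dw/dt) = 2(3 + 7) = 20 cm/s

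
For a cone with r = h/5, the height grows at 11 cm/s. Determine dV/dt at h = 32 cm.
11264π/25 cm³/s

V = (1/3)π(h/5)²h = πh³/75
dV/dt = πh²/25 · 11
At h = 32: dV/dt = 11264π/25 cm³/s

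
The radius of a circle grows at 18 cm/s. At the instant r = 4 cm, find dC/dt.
36π cm/s

C = 2πr
dC/dt = 2π · dr/dt = 2π · 18 = 36π cm/s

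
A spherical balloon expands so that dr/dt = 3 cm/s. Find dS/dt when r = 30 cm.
720π cm²/s

S = 4πr²
dS/dt = dS/dr · dr/dt = 8πr · 3
At r = 30: dS/dt = 720π cm²/s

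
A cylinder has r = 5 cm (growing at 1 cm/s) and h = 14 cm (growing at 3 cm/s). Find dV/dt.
215π cm³/s

V = πr²h
dV/dt = 2πrh·dr/dt + πr²·dh/dt
= 2π(5)(14)(1) + π(5)²(3)
= 215π cm³/s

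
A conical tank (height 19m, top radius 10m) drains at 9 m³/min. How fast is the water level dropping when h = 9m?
361/(900π) ≈ 0.1277 m/min

r/h = 10/19, so r = (10/19)h
V = (1/3)πr²h = (1/3)π((10/19)h)²h = (100/1083)πh³
dV/dh = (100/361)πh²
dh/dt = (dV/dt)/(dV/dh) = -9/((100/361)π·9²) = -361/(900π) m/min
The level is dropping at 361/(900π) ≈ 0.1277 m/min.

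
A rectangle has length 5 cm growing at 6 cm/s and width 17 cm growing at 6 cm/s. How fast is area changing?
132 cm²/s

A = lw
dA/dt = w·dl/dt + l·dw/dt = 17·6 + 5·6 = 132 cm²/s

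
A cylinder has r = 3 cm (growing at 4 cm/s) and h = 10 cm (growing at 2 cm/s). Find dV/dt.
258π cm³/s

V = πr²h
dV/dt = 2πrh·dr/dt + πr²·dh/dt
= 2π(3)(10)(4) + π(3)²(2)
= 258π cm³/s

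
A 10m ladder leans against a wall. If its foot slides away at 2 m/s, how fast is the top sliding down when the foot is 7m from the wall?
14√51/51 ≈ 1.96 m/s

x² + y² = 10²
2x·dx/dt + 2y·dy/dt = 0
dy/dt = -x/y · dx/dt = -7/√51 · 2 = -14√51/51 m/s
The top is descending at 14√51/51 ≈ 1.96 m/s.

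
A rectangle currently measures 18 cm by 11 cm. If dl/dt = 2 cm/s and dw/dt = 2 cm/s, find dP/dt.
8 cm/s

P = 2(l + w)
dP/dt = 2(dl/dt + dw/dt) = 2(2 + 2) = 8 cm/s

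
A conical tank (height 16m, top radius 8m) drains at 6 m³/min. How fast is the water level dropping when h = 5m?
24/(25π) ≈ 0.3056 m/min

r/h = 8/16, so r = (1/2)h
V = (1/3)πr²h = (1/3)π((1/2)h)²h = (1/12)πh³
dV/dh = (1/4)πh²
dh/dt = (dV/dt)/(dV/dh) = -6/((1/4)π·5²) = -24/(25π) m/min
The level is dropping at 24/(25π) ≈ 0.3056 m/min.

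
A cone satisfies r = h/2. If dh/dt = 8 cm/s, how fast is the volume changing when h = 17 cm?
578π cm³/s

V = (1/3)π(h/2)²h = πh³/12
dV/dt = πh²/4 · 8
At h = 17: dV/dt = 578π cm³/s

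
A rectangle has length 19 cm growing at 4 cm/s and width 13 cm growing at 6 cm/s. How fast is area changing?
166 cm²/s

A = lw
dA/dt = w·dl/dt + l·dw/dt = 13·4 + 19·6 = 166 cm²/s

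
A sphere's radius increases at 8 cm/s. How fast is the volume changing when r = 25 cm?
20000π cm³/s

V = (4/3)πr³
dV/dt = dV/dr · dr/dt = 4πr² · 8
At r = 25: dV/dt = 20000π cm³/s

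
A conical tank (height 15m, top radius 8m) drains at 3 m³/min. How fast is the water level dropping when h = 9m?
25/(192π) ≈ 0.04145 m/min

r/h = 8/15, so r = (8/15)h
V = (1/3)πr²h = (1/3)π((8/15)h)²h = (64/675)πh³
dV/dh = (64/225)πh²
dh/dt = (dV/dt)/(dV/dh) = -3/((64/225)π·9²) = -25/(192π) m/min
The level is dropping at 25/(192π) ≈ 0.04145 m/min.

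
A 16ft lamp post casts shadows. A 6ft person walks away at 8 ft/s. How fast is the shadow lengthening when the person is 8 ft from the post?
24/5 ft/s

By similar triangles: 16/(x+s) = 6/s
Solving: s = 6x/10
ds/dt = 6/10 · dx/dt = 3/5 · 8 = 24/5 ft/s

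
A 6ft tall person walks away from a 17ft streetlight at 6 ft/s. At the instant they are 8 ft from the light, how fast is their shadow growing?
36/11 ft/s

By similar triangles: 17/(x+s) = 6/s
Solving: s = 6x/11
ds/dt = 6/11 · dx/dt = 6/11 · 6 = 36/11 ft/s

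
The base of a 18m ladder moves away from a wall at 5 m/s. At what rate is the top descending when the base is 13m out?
13√155/31 ≈ 5.221 m/s

x² + y² = 18²
2x·dx/dt + 2y·dy/dt = 0
dy/dt = -x/y · dx/dt = -13/√155 · 5 = -13√155/31 m/s
The top is descending at 13√155/31 ≈ 5.221 m/s.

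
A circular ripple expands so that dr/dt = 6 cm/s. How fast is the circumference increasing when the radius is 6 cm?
12π cm/s

C = 2πr
dC/dt = 2π · dr/dt = 2π · 6 = 12π cm/s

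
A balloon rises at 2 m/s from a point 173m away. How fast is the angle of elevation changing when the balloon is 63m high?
0.010207 rad/s

tan(θ) = y/173
sec²(θ) · dθ/dt = (1/173) · dy/dt
dθ/dt = cos²(θ)/173 · 2 = 173/(173² + 63²) · 2
dθ/dt = 0.010207 rad/s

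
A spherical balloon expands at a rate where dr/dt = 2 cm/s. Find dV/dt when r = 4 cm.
128π cm³/s

V = (4/3)πr³
dV/dt = dV/dr · dr/dt = 4πr² · 2
At r = 4: dV/dt = 128π cm³/s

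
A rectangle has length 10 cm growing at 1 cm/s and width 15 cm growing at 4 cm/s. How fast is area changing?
55 cm²/s

A = lw
dA/dt = w·dl/dt + l·dw/dt = 15·1 + 10·4 = 55 cm²/s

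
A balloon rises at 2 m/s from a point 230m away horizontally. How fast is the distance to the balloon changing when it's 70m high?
7√2/17 ≈ 0.5823 m/s

z² = 230² + y²
z = √(230² + 70²) = 170√2
dz/dt = y/z · dy/dt = 70/(170√2) · 2 = 7√2/17 ≈ 0.5823 m/s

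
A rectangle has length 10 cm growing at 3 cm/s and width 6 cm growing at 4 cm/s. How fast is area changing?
58 cm²/s

A = lw
dA/dt = w·dl/dt + l·dw/dt = 6·3 + 10·4 = 58 cm²/s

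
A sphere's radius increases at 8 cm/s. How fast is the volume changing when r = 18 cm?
10368π cm³/s

V = (4/3)πr³
dV/dt = dV/dr · dr/dt = 4πr² · 8
At r = 18: dV/dt = 10368π cm³/s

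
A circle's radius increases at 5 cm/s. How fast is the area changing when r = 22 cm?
220π cm²/s

A = πr²
dA/dt = 2πr · dr/dt = 2π(22)(5) = 220π cm²/s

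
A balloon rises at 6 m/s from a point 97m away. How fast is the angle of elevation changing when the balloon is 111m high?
0.026783 rad/s

tan(θ) = y/97
sec²(θ) · dθ/dt = (1/97) · dy/dt
dθ/dt = cos²(θ)/97 · 6 = 97/(97² + 111²) · 6
dθ/dt = 0.026783 rad/s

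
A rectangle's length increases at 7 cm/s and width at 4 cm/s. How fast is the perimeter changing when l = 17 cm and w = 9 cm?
22 cm/s

P = 2(l + w)
dP/dt = 2(dl/dt + dw/dt) = 2(7 + 4) = 22 cm/s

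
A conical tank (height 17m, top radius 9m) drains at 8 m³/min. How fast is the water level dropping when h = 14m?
578/(3969π) ≈ 0.04636 m/min

r/h = 9/17, so r = (9/17)h
V = (1/3)πr²h = (1/3)π((9/17)h)²h = (27/289)πh³
dV/dh = (81/289)πh²
dh/dt = (dV/dt)/(dV/dh) = -8/((81/289)π·14²) = -578/(3969π) m/min
The level is dropping at 578/(3969π) ≈ 0.04636 m/min.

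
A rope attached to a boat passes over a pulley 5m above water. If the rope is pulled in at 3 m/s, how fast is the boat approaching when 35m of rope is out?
7√3/4 ≈ 3.031 m/s

rope² = x² + 5²
x = √(35² - 5²) = 20√3
dx/dt = (rope/x) · d(rope)/dt = (35/(20√3)) · (-3) = -7√3/4 m/s
The boat approaches at 7√3/4 ≈ 3.031 m/s.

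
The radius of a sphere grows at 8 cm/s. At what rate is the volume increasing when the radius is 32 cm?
32768π cm³/s

V = (4/3)πr³
dV/dt = dV/dr · dr/dt = 4πr² · 8
At r = 32: dV/dt = 32768π cm³/s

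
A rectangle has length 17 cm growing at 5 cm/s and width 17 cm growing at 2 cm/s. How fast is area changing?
119 cm²/s

A = lw
dA/dt = w·dl/dt + l·dw/dt = 17·5 + 17·2 = 119 cm²/s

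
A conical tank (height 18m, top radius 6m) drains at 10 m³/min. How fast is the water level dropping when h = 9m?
10/(9π) ≈ 0.3537 m/min

r/h = 6/18, so r = (1/3)h
V = (1/3)πr²h = (1/3)π((1/3)h)²h = (1/27)πh³
dV/dh = (1/9)πh²
dh/dt = (dV/dt)/(dV/dh) = -10/((1/9)π·9²) = -10/(9π) m/min
The level is dropping at 10/(9π) ≈ 0.3537 m/min.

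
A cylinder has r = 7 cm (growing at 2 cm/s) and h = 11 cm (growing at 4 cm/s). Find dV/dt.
504π cm³/s

V = πr²h
dV/dt = 2πrh·dr/dt + πr²·dh/dt
= 2π(7)(11)(2) + π(7)²(4)
= 504π cm³/s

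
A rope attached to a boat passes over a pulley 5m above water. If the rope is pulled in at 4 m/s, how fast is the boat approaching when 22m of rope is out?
88√51/153 ≈ 4.107 m/s

rope² = x² + 5²
x = √(22² - 5²) = 3√51
dx/dt = (rope/x) · d(rope)/dt = (22/(3√51)) · (-4) = -88√51/153 m/s
The boat approaches at 88√51/153 ≈ 4.107 m/s.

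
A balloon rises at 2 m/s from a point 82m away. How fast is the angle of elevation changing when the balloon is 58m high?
0.016257 rad/s

tan(θ) = y/82
sec²(θ) · dθ/dt = (1/82) · dy/dt
dθ/dt = cos²(θ)/82 · 2 = 82/(82² + 58²) · 2
dθ/dt = 0.016257 rad/s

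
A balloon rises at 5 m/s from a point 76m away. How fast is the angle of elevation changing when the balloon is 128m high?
0.017148 rad/s

tan(θ) = y/76
sec²(θ) · dθ/dt = (1/76) · dy/dt
dθ/dt = cos²(θ)/76 · 5 = 76/(76² + 128²) · 5
dθ/dt = 0.017148 rad/s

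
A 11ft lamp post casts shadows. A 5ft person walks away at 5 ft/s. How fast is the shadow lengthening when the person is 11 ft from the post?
25/6 ft/s

By similar triangles: 11/(x+s) = 5/s
Solving: s = 5x/6
ds/dt = 5/6 · dx/dt = 5/6 · 5 = 25/6 ft/s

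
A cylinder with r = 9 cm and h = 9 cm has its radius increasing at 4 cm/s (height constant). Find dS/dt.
216π cm²/s

S = 2πrh + 2πr² (lateral + bases)
dS/dt = (2πh + 4πr)·dr/dt = (2π·9 + 4π·9)·4
= 216π cm²/s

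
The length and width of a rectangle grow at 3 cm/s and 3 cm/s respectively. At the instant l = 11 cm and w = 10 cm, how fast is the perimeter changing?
12 cm/s

P = 2(l + w)
dP/dt = 2(dl/dt + dw/dt) = 2(3 + 3) = 12 cm/s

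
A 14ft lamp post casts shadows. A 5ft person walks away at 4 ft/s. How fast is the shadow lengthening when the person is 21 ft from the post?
20/9 ft/s

By similar triangles: 14/(x+s) = 5/s
Solving: s = 5x/9
ds/dt = 5/9 · dx/dt = 5/9 · 4 = 20/9 ft/s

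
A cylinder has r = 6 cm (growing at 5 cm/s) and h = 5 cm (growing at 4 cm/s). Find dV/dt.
444π cm³/s

V = πr²h
dV/dt = 2πrh·dr/dt + πr²·dh/dt
= 2π(6)(5)(5) + π(6)²(4)
= 444π cm³/s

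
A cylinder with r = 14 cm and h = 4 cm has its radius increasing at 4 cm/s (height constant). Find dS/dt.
256π cm²/s

S = 2πrh + 2πr² (lateral + bases)
dS/dt = (2πh + 4πr)·dr/dt = (2π·4 + 4π·14)·4
= 256π cm²/s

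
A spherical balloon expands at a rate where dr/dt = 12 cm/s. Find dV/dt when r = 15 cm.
10800π cm³/s

V = (4/3)πr³
dV/dt = dV/dr · dr/dt = 4πr² · 12
At r = 15: dV/dt = 10800π cm³/s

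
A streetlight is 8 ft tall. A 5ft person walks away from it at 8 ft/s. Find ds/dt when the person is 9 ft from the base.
40/3 ft/s

By similar triangles: 8/(x+s) = 5/s
Solving: s = 5x/3
ds/dt = 5/3 · dx/dt = 5/3 · 8 = 40/3 ft/s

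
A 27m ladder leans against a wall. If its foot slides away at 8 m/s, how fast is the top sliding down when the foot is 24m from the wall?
64√17/17 ≈ 15.52 m/s

x² + y² = 27²
2x·dx/dt + 2y·dy/dt = 0
dy/dt = -x/y · dx/dt = -24/(3√17) · 8 = -64√17/17 m/s
The top is descending at 64√17/17 ≈ 15.52 m/s.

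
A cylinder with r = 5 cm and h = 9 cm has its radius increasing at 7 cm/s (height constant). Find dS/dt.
266π cm²/s

S = 2πrh + 2πr² (lateral + bases)
dS/dt = (2πh + 4πr)·dr/dt = (2π·9 + 4π·5)·7
= 266π cm²/s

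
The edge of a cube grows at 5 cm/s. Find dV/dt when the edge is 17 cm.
4335 cm³/s

V = s³
dV/dt = 3s² · ds/dt = 3·17²·5 = 4335 cm³/s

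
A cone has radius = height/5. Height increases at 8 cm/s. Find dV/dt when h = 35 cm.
392π cm³/s

V = (1/3)π(h/5)²h = πh³/75
dV/dt = πh²/25 · 8
At h = 35: dV/dt = 392π cm³/s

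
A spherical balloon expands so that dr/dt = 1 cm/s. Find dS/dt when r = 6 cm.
48π cm²/s

S = 4πr²
dS/dt = dS/dr · dr/dt = 8πr · 1
At r = 6: dS/dt = 48π cm²/s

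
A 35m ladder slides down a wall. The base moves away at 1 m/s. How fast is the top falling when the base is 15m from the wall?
3√10/20 ≈ 0.4743 m/s

x² + y² = 35²
2x·dx/dt + 2y·dy/dt = 0
dy/dt = -x/y · dx/dt = -15/(10√10) · 1 = -3√10/20 m/s
The top is descending at 3√10/20 ≈ 0.4743 m/s.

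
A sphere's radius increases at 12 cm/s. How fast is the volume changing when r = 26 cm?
32448π cm³/s

V = (4/3)πr³
dV/dt = dV/dr · dr/dt = 4πr² · 12
At r = 26: dV/dt = 32448π cm³/s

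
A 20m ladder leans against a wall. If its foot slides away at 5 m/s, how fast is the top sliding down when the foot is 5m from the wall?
√15/3 ≈ 1.291 m/s

x² + y² = 20²
2x·dx/dt + 2y·dy/dt = 0
dy/dt = -x/y · dx/dt = -5/(5√15) · 5 = -√15/3 m/s
The top is descending at √15/3 ≈ 1.291 m/s.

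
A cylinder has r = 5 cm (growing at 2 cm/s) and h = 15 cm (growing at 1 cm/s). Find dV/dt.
325π cm³/s

V = πr²h
dV/dt = 2πrh·dr/dt + πr²·dh/dt
= 2π(5)(15)(2) + π(5)²(1)
= 325π cm³/s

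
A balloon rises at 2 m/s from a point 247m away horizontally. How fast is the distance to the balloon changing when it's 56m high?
112√64145/64145 ≈ 0.4422 m/s

z² = 247² + y²
z = √(247² + 56²) = √64145
dz/dt = y/z · dy/dt = 56/√64145 · 2 = 112√64145/64145 ≈ 0.4422 m/s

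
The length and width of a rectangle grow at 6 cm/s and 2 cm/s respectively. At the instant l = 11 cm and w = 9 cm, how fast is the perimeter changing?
16 cm/s

P = 2(l + w)
dP/dt = 2(dl/dt + dw/dt) = 2(6 + 2) = 16 cm/s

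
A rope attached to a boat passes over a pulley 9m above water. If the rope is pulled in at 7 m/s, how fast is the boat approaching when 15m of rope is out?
35/4 = 8.75 m/s

rope² = x² + 9²
x = √(15² - 9²) = 12
dx/dt = (rope/x) · d(rope)/dt = (15/12) · (-7) = -35/4 m/s
The boat approaches at 35/4 = 8.75 m/s.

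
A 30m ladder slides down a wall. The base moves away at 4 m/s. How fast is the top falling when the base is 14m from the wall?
7√11/11 ≈ 2.111 m/s

x² + y² = 30²
2x·dx/dt + 2y·dy/dt = 0
dy/dt = -x/y · dx/dt = -14/(8√11) · 4 = -7√11/11 m/s
The top is descending at 7√11/11 ≈ 2.111 m/s.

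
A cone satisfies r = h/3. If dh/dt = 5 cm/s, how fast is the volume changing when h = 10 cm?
500π/9 cm³/s

V = (1/3)π(h/3)²h = πh³/27
dV/dt = πh²/9 · 5
At h = 10: dV/dt = 500π/9 cm³/s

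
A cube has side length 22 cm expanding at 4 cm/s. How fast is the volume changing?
5808 cm³/s

V = s³
dV/dt = 3s² · ds/dt = 3·22²·4 = 5808 cm³/s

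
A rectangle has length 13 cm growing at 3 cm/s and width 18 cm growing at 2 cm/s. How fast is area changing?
80 cm²/s

A = lw
dA/dt = w·dl/dt + l·dw/dt = 18·3 + 13·2 = 80 cm²/s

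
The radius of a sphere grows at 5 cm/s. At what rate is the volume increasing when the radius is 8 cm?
1280π cm³/s

V = (4/3)πr³
dV/dt = dV/dr · dr/dt = 4πr² · 5
At r = 8: dV/dt = 1280π cm³/s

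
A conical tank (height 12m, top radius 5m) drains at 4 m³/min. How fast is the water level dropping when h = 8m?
9/(25π) ≈ 0.1146 m/min

r/h = 5/12, so r = (5/12)h
V = (1/3)πr²h = (1/3)π((5/12)h)²h = (25/432)πh³
dV/dh = (25/144)πh²
dh/dt = (dV/dt)/(dV/dh) = -4/((25/144)π·8²) = -9/(25π) m/min
The level is dropping at 9/(25π) ≈ 0.1146 m/min.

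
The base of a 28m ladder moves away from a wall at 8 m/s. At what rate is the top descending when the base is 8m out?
16√5/15 ≈ 2.385 m/s

x² + y² = 28²
2x·dx/dt + 2y·dy/dt = 0
dy/dt = -x/y · dx/dt = -8/(12√5) · 8 = -16√5/15 m/s
The top is descending at 16√5/15 ≈ 2.385 m/s.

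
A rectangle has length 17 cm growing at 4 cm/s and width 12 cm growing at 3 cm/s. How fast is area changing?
99 cm²/s

A = lw
dA/dt = w·dl/dt + l·dw/dt = 12·4 + 17·3 = 99 cm²/s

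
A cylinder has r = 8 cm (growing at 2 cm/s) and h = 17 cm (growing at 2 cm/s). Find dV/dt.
672π cm³/s

V = πr²h
dV/dt = 2πrh·dr/dt + πr²·dh/dt
= 2π(8)(17)(2) + π(8)²(2)
= 672π cm³/s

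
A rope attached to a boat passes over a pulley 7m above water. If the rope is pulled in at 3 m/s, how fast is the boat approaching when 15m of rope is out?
45√11/44 ≈ 3.392 m/s

rope² = x² + 7²
x = √(15² - 7²) = 4√11
dx/dt = (rope/x) · d(rope)/dt = (15/(4√11)) · (-3) = -45√11/44 m/s
The boat approaches at 45√11/44 ≈ 3.392 m/s.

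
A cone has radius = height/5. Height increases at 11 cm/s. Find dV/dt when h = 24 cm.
6336π/25 cm³/s

V = (1/3)π(h/5)²h = πh³/75
dV/dt = πh²/25 · 11
At h = 24: dV/dt = 6336π/25 cm³/s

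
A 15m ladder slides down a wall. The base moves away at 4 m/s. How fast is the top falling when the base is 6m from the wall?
8√21/21 ≈ 1.746 m/s

x² + y² = 15²
2x·dx/dt + 2y·dy/dt = 0
dy/dt = -x/y · dx/dt = -6/(3√21) · 4 = -8√21/21 m/s
The top is descending at 8√21/21 ≈ 1.746 m/s.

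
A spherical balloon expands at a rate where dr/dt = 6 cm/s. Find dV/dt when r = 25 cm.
15000π cm³/s

V = (4/3)πr³
dV/dt = dV/dr · dr/dt = 4πr² · 6
At r = 25: dV/dt = 15000π cm³/s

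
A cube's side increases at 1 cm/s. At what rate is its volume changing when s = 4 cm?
48 cm³/s

V = s³
dV/dt = 3s² · ds/dt = 3·4²·1 = 48 cm³/s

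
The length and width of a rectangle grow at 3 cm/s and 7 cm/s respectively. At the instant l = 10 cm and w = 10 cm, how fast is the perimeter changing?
20 cm/s

P = 2(l + w)
dP/dt = 2(dl/dt + dw/dt) = 2(3 + 7) = 20 cm/s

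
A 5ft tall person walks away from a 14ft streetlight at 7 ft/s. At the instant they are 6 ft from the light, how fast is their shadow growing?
35/9 ft/s

By similar triangles: 14/(x+s) = 5/s
Solving: s = 5x/9
ds/dt = 5/9 · dx/dt = 5/9 · 7 = 35/9 ft/s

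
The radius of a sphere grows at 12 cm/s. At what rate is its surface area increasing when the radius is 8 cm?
768π cm²/s

S = 4πr²
dS/dt = dS/dr · dr/dt = 8πr · 12
At r = 8: dS/dt = 768π cm²/s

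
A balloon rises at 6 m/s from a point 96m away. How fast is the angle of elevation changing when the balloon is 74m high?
0.039205 rad/s

tan(θ) = y/96
sec²(θ) · dθ/dt = (1/96) · dy/dt
dθ/dt = cos²(θ)/96 · 6 = 96/(96² + 74²) · 6
dθ/dt = 0.039205 rad/s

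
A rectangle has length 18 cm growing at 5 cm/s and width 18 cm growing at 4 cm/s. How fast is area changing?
162 cm²/s

A = lw
dA/dt = w·dl/dt + l·dw/dt = 18·5 + 18·4 = 162 cm²/s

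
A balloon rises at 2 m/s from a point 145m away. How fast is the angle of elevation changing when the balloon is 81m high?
0.010513 rad/s

tan(θ) = y/145
sec²(θ) · dθ/dt = (1/145) · dy/dt
dθ/dt = cos²(θ)/145 · 2 = 145/(145² + 81²) · 2
dθ/dt = 0.010513 rad/s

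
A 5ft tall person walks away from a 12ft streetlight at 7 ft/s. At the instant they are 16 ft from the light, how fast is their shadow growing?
5 ft/s

By similar triangles: 12/(x+s) = 5/s
Solving: s = 5x/7
ds/dt = 5/7 · dx/dt = 5/7 · 7 = 5 ft/s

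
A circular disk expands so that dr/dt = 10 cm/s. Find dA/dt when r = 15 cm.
300π cm²/s

A = πr²
dA/dt = 2πr · dr/dt = 2π(15)(10) = 300π cm²/s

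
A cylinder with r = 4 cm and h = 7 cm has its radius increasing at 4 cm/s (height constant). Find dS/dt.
120π cm²/s

S = 2πrh + 2πr² (lateral + bases)
dS/dt = (2πh + 4πr)·dr/dt = (2π·7 + 4π·4)·4
= 120π cm²/s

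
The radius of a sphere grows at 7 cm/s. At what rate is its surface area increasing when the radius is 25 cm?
1400π cm²/s

S = 4πr²
dS/dt = dS/dr · dr/dt = 8πr · 7
At r = 25: dS/dt = 1400π cm²/s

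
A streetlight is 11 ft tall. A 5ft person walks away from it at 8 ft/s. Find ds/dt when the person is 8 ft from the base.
20/3 ft/s

By similar triangles: 11/(x+s) = 5/s
Solving: s = 5x/6
ds/dt = 5/6 · dx/dt = 5/6 · 8 = 20/3 ft/s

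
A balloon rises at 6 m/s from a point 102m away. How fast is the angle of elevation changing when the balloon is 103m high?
0.029125 rad/s

tan(θ) = y/102
sec²(θ) · dθ/dt = (1/102) · dy/dt
dθ/dt = cos²(θ)/102 · 6 = 102/(102² + 103²) · 6
dθ/dt = 0.029125 rad/s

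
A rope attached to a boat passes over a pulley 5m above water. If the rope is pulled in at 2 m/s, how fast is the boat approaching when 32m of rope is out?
64√111/333 ≈ 2.025 m/s

rope² = x² + 5²
x = √(32² - 5²) = 3√111
dx/dt = (rope/x) · d(rope)/dt = (32/(3√111)) · (-2) = -64√111/333 m/s
The boat approaches at 64√111/333 ≈ 2.025 m/s.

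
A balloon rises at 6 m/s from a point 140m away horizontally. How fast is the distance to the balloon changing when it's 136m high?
204√2381/2381 ≈ 4.181 m/s

z² = 140² + y²
z = √(140² + 136²) = 4√2381
dz/dt = y/z · dy/dt = 136/(4√2381) · 6 = 204√2381/2381 ≈ 4.181 m/s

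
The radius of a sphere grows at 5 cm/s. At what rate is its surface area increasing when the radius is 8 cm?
320π cm²/s

S = 4πr²
dS/dt = dS/dr · dr/dt = 8πr · 5
At r = 8: dS/dt = 320π cm²/s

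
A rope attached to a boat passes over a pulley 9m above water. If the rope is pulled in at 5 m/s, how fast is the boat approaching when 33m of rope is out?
55√7/28 ≈ 5.197 m/s

rope² = x² + 9²
x = √(33² - 9²) = 12√7
dx/dt = (rope/x) · d(rope)/dt = (33/(12√7)) · (-5) = -55√7/28 m/s
The boat approaches at 55√7/28 ≈ 5.197 m/s.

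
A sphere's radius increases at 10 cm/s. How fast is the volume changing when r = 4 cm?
640π cm³/s

V = (4/3)πr³
dV/dt = dV/dr · dr/dt = 4πr² · 10
At r = 4: dV/dt = 640π cm³/s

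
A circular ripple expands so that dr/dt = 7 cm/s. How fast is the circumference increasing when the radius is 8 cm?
14π cm/s

C = 2πr
dC/dt = 2π · dr/dt = 2π · 7 = 14π cm/s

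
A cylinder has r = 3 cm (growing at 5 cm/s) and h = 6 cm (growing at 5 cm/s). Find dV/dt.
225π cm³/s

V = πr²h
dV/dt = 2πrh·dr/dt + πr²·dh/dt
= 2π(3)(6)(5) + π(3)²(5)
= 225π cm³/s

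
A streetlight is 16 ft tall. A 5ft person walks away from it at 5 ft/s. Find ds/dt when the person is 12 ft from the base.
25/11 ft/s

By similar triangles: 16/(x+s) = 5/s
Solving: s = 5x/11
ds/dt = 5/11 · dx/dt = 5/11 · 5 = 25/11 ft/s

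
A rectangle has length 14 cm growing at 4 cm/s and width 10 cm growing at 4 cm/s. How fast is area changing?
96 cm²/s

A = lw
dA/dt = w·dl/dt + l·dw/dt = 10·4 + 14·4 = 96 cm²/s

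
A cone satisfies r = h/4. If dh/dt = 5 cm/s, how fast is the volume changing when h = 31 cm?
4805π/16 cm³/s

V = (1/3)π(h/4)²h = πh³/48
dV/dt = πh²/16 · 5
At h = 31: dV/dt = 4805π/16 cm³/s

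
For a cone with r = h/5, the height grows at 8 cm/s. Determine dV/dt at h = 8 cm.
512π/25 cm³/s

V = (1/3)π(h/5)²h = πh³/75
dV/dt = πh²/25 · 8
At h = 8: dV/dt = 512π/25 cm³/s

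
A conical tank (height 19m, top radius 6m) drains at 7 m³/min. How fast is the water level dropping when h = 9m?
2527/(2916π) ≈ 0.2758 m/min

r/h = 6/19, so r = (6/19)h
V = (1/3)πr²h = (1/3)π((6/19)h)²h = (12/361)πh³
dV/dh = (36/361)πh²
dh/dt = (dV/dt)/(dV/dh) = -7/((36/361)π·9²) = -2527/(2916π) m/min
The level is dropping at 2527/(2916π) ≈ 0.2758 m/min.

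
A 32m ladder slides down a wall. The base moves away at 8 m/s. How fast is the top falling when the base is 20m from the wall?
40√39/39 ≈ 6.405 m/s

x² + y² = 32²
2x·dx/dt + 2y·dy/dt = 0
dy/dt = -x/y · dx/dt = -20/(4√39) · 8 = -40√39/39 m/s
The top is descending at 40√39/39 ≈ 6.405 m/s.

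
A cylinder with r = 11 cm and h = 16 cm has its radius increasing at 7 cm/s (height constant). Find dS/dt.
532π cm²/s

S = 2πrh + 2πr² (lateral + bases)
dS/dt = (2πh + 4πr)·dr/dt = (2π·16 + 4π·11)·7
= 532π cm²/s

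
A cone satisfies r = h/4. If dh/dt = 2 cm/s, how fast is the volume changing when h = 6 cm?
9π/2 cm³/s

V = (1/3)π(h/4)²h = πh³/48
dV/dt = πh²/16 · 2
At h = 6: dV/dt = 9π/2 cm³/s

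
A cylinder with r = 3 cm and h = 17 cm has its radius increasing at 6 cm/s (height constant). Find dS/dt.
276π cm²/s

S = 2πrh + 2πr² (lateral + bases)
dS/dt = (2πh + 4πr)·dr/dt = (2π·17 + 4π·3)·6
= 276π cm²/s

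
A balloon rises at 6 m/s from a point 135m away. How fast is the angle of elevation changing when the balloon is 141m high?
0.021256 rad/s

tan(θ) = y/135
sec²(θ) · dθ/dt = (1/135) · dy/dt
dθ/dt = cos²(θ)/135 · 6 = 135/(135² + 141²) · 6
dθ/dt = 0.021256 rad/s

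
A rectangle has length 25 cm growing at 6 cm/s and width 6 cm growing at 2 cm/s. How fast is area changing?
86 cm²/s

A = lw
dA/dt = w·dl/dt + l·dw/dt = 6·6 + 25·2 = 86 cm²/s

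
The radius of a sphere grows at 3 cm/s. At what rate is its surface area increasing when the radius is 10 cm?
240π cm²/s

S = 4πr²
dS/dt = dS/dr · dr/dt = 8πr · 3
At r = 10: dS/dt = 240π cm²/s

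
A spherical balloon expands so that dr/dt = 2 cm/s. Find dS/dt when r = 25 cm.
400π cm²/s

S = 4πr²
dS/dt = dS/dr · dr/dt = 8πr · 2
At r = 25: dS/dt = 400π cm²/s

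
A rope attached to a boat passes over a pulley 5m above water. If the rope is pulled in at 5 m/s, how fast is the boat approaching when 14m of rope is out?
70√19/57 ≈ 5.353 m/s

rope² = x² + 5²
x = √(14² - 5²) = 3√19
dx/dt = (rope/x) · d(rope)/dt = (14/(3√19)) · (-5) = -70√19/57 m/s
The boat approaches at 70√19/57 ≈ 5.353 m/s.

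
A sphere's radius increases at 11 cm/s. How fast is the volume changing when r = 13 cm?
7436π cm³/s

V = (4/3)πr³
dV/dt = dV/dr · dr/dt = 4πr² · 11
At r = 13: dV/dt = 7436π cm³/s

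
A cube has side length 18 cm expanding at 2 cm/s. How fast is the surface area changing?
432 cm²/s

A = 6s²
dA/dt = 12s · ds/dt = 12·18·2 = 432 cm²/s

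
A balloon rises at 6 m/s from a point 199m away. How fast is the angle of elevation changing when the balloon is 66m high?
0.027163 rad/s

tan(θ) = y/199
sec²(θ) · dθ/dt = (1/199) · dy/dt
dθ/dt = cos²(θ)/199 · 6 = 199/(199² + 66²) · 6
dθ/dt = 0.027163 rad/s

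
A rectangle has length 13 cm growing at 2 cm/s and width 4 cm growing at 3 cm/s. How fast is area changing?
47 cm²/s

A = lw
dA/dt = w·dl/dt + l·dw/dt = 4·2 + 13·3 = 47 cm²/s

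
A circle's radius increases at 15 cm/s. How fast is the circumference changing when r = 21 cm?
30π cm/s

C = 2πr
dC/dt = 2π · dr/dt = 2π · 15 = 30π cm/s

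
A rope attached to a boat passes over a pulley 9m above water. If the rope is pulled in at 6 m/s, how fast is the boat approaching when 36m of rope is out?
8√15/5 ≈ 6.197 m/s

rope² = x² + 9²
x = √(36² - 9²) = 9√15
dx/dt = (rope/x) · d(rope)/dt = (36/(9√15)) · (-6) = -8√15/5 m/s
The boat approaches at 8√15/5 ≈ 6.197 m/s.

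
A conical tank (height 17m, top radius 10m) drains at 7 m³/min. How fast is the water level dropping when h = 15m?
2023/(22500π) ≈ 0.02862 m/min

r/h = 10/17, so r = (10/17)h
V = (1/3)πr²h = (1/3)π((10/17)h)²h = (100/867)πh³
dV/dh = (100/289)πh²
dh/dt = (dV/dt)/(dV/dh) = -7/((100/289)π·15²) = -2023/(22500π) m/min
The level is dropping at 2023/(22500π) ≈ 0.02862 m/min.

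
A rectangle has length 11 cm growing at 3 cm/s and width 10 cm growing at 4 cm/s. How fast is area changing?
74 cm²/s

A = lw
dA/dt = w·dl/dt + l·dw/dt = 10·3 + 11·4 = 74 cm²/s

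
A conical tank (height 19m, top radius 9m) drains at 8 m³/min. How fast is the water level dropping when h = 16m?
361/(2592π) ≈ 0.04433 m/min

r/h = 9/19, so r = (9/19)h
V = (1/3)πr²h = (1/3)π((9/19)h)²h = (27/361)πh³
dV/dh = (81/361)πh²
dh/dt = (dV/dt)/(dV/dh) = -8/((81/361)π·16²) = -361/(2592π) m/min
The level is dropping at 361/(2592π) ≈ 0.04433 m/min.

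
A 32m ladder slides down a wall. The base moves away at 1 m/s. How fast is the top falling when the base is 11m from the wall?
11√903/903 ≈ 0.3661 m/s

x² + y² = 32²
2x·dx/dt + 2y·dy/dt = 0
dy/dt = -x/y · dx/dt = -11/√903 · 1 = -11√903/903 m/s
The top is descending at 11√903/903 ≈ 0.3661 m/s.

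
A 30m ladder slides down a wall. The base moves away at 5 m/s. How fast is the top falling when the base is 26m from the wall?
65√14/28 ≈ 8.686 m/s

x² + y² = 30²
2x·dx/dt + 2y·dy/dt = 0
dy/dt = -x/y · dx/dt = -26/(4√14) · 5 = -65√14/28 m/s
The top is descending at 65√14/28 ≈ 8.686 m/s.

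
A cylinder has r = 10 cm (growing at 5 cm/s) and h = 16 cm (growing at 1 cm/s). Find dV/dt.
1700π cm³/s

V = πr²h
dV/dt = 2πrh·dr/dt + πr²·dh/dt
= 2π(10)(16)(5) + π(10)²(1)
= 1700π cm³/s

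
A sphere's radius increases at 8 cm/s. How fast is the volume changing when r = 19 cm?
11552π cm³/s

V = (4/3)πr³
dV/dt = dV/dr · dr/dt = 4πr² · 8
At r = 19: dV/dt = 11552π cm³/s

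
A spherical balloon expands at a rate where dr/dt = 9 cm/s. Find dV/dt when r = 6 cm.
1296π cm³/s

V = (4/3)πr³
dV/dt = dV/dr · dr/dt = 4πr² · 9
At r = 6: dV/dt = 1296π cm³/s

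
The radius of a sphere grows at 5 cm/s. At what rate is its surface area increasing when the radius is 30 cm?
1200π cm²/s

S = 4πr²
dS/dt = dS/dr · dr/dt = 8πr · 5
At r = 30: dS/dt = 1200π cm²/s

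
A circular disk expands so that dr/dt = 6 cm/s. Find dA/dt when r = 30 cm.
360π cm²/s

A = πr²
dA/dt = 2πr · dr/dt = 2π(30)(6) = 360π cm²/s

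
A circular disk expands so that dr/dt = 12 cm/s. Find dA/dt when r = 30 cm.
720π cm²/s

A = πr²
dA/dt = 2πr · dr/dt = 2π(30)(12) = 720π cm²/s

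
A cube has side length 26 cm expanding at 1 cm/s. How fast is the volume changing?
2028 cm³/s

V = s³
dV/dt = 3s² · ds/dt = 3·26²·1 = 2028 cm³/s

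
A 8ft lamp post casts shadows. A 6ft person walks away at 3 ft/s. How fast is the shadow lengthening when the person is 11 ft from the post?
9 ft/s

By similar triangles: 8/(x+s) = 6/s
Solving: s = 6x/2
ds/dt = 6/2 · dx/dt = 3 · 3 = 9 ft/s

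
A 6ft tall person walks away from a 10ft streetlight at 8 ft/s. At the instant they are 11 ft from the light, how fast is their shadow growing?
12 ft/s

By similar triangles: 10/(x+s) = 6/s
Solving: s = 6x/4
ds/dt = 6/4 · dx/dt = 3/2 · 8 = 12 ft/s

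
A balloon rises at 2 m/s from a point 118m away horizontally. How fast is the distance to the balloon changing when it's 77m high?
154√19853/19853 ≈ 1.093 m/s

z² = 118² + y²
z = √(118² + 77²) = √19853
dz/dt = y/z · dy/dt = 77/√19853 · 2 = 154√19853/19853 ≈ 1.093 m/s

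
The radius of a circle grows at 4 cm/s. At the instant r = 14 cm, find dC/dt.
8π cm/s

C = 2πr
dC/dt = 2π · dr/dt = 2π · 4 = 8π cm/s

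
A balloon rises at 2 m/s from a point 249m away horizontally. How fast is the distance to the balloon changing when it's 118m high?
236√3037/15185 ≈ 0.8565 m/s

z² = 249² + y²
z = √(249² + 118²) = 5√3037
dz/dt = y/z · dy/dt = 118/(5√3037) · 2 = 236√3037/15185 ≈ 0.8565 m/s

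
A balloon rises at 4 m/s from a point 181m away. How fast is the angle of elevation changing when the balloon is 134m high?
0.014275 rad/s

tan(θ) = y/181
sec²(θ) · dθ/dt = (1/181) · dy/dt
dθ/dt = cos²(θ)/181 · 4 = 181/(181² + 134²) · 4
dθ/dt = 0.014275 rad/s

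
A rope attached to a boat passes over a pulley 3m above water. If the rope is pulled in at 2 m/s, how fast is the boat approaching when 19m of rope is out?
19√22/44 ≈ 2.025 m/s

rope² = x² + 3²
x = √(19² - 3²) = 4√22
dx/dt = (rope/x) · d(rope)/dt = (19/(4√22)) · (-2) = -19√22/44 m/s
The boat approaches at 19√22/44 ≈ 2.025 m/s.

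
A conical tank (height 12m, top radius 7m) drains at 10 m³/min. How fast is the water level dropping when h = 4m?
90/(49π) ≈ 0.5847 m/min

r/h = 7/12, so r = (7/12)h
V = (1/3)πr²h = (1/3)π((7/12)h)²h = (49/432)πh³
dV/dh = (49/144)πh²
dh/dt = (dV/dt)/(dV/dh) = -10/((49/144)π·4²) = -90/(49π) m/min
The level is dropping at 90/(49π) ≈ 0.5847 m/min.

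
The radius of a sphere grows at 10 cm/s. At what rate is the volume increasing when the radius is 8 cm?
2560π cm³/s

V = (4/3)πr³
dV/dt = dV/dr · dr/dt = 4πr² · 10
At r = 8: dV/dt = 2560π cm³/s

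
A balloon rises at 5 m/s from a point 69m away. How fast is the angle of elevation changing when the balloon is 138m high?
0.014493 rad/s

tan(θ) = y/69
sec²(θ) · dθ/dt = (1/69) · dy/dt
dθ/dt = cos²(θ)/69 · 5 = 69/(69² + 138²) · 5
dθ/dt = 0.014493 rad/s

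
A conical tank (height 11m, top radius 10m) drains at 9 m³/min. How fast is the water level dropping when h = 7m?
1089/(4900π) ≈ 0.07074 m/min

r/h = 10/11, so r = (10/11)h
V = (1/3)πr²h = (1/3)π((10/11)h)²h = (100/363)πh³
dV/dh = (100/121)πh²
dh/dt = (dV/dt)/(dV/dh) = -9/((100/121)π·7²) = -1089/(4900π) m/min
The level is dropping at 1089/(4900π) ≈ 0.07074 m/min.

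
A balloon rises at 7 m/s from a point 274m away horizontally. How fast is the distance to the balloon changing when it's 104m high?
364√21473/21473 ≈ 2.484 m/s

z² = 274² + y²
z = √(274² + 104²) = 2√21473
dz/dt = y/z · dy/dt = 104/(2√21473) · 7 = 364√21473/21473 ≈ 2.484 m/s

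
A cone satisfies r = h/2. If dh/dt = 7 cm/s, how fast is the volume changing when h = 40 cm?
2800π cm³/s

V = (1/3)π(h/2)²h = πh³/12
dV/dt = πh²/4 · 7
At h = 40: dV/dt = 2800π cm³/s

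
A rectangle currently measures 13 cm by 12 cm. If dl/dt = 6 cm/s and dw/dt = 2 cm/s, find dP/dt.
16 cm/s

P = 2(l + w)
dP/dt = 2(dl/dt + dw/dt) = 2(6 + 2) = 16 cm/s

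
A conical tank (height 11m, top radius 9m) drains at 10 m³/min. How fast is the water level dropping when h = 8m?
605/(2592π) ≈ 0.0743 m/min

r/h = 9/11, so r = (9/11)h
V = (1/3)πr²h = (1/3)π((9/11)h)²h = (27/121)πh³
dV/dh = (81/121)πh²
dh/dt = (dV/dt)/(dV/dh) = -10/((81/121)π·8²) = -605/(2592π) m/min
The level is dropping at 605/(2592π) ≈ 0.0743 m/min.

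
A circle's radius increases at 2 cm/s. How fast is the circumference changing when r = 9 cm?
4π cm/s

C = 2πr
dC/dt = 2π · dr/dt = 2π · 2 = 4π cm/s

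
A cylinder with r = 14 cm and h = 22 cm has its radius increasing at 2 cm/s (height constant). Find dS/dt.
200π cm²/s

S = 2πrh + 2πr² (lateral + bases)
dS/dt = (2πh + 4πr)·dr/dt = (2π·22 + 4π·14)·2
= 200π cm²/s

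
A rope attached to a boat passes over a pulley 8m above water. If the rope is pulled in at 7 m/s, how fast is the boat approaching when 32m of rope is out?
28√15/15 ≈ 7.23 m/s

rope² = x² + 8²
x = √(32² - 8²) = 8√15
dx/dt = (rope/x) · d(rope)/dt = (32/(8√15)) · (-7) = -28√15/15 m/s
The boat approaches at 28√15/15 ≈ 7.23 m/s.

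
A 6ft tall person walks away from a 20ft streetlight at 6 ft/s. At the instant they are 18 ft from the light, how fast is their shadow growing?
18/7 ft/s

By similar triangles: 20/(x+s) = 6/s
Solving: s = 6x/14
ds/dt = 6/14 · dx/dt = 3/7 · 6 = 18/7 ft/s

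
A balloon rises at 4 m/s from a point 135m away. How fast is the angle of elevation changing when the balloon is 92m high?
0.020233 rad/s

tan(θ) = y/135
sec²(θ) · dθ/dt = (1/135) · dy/dt
dθ/dt = cos²(θ)/135 · 4 = 135/(135² + 92²) · 4
dθ/dt = 0.020233 rad/s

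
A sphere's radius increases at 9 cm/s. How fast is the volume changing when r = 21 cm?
15876π cm³/s

V = (4/3)πr³
dV/dt = dV/dr · dr/dt = 4πr² · 9
At r = 21: dV/dt = 15876π cm³/s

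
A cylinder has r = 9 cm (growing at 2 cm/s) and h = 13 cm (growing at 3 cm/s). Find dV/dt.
711π cm³/s

V = πr²h
dV/dt = 2πrh·dr/dt + πr²·dh/dt
= 2π(9)(13)(2) + π(9)²(3)
= 711π cm³/s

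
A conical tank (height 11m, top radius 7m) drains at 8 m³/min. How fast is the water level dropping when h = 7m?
968/(2401π) ≈ 0.1283 m/min

r/h = 7/11, so r = (7/11)h
V = (1/3)πr²h = (1/3)π((7/11)h)²h = (49/363)πh³
dV/dh = (49/121)πh²
dh/dt = (dV/dt)/(dV/dh) = -8/((49/121)π·7²) = -968/(2401π) m/min
The level is dropping at 968/(2401π) ≈ 0.1283 m/min.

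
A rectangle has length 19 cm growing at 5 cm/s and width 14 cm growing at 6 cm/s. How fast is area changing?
184 cm²/s

A = lw
dA/dt = w·dl/dt + l·dw/dt = 14·5 + 19·6 = 184 cm²/s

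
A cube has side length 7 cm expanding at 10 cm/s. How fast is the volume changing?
1470 cm³/s

V = s³
dV/dt = 3s² · ds/dt = 3·7²·10 = 1470 cm³/s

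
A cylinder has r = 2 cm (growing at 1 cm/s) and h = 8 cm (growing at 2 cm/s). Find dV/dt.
40π cm³/s

V = πr²h
dV/dt = 2πrh·dr/dt + πr²·dh/dt
= 2π(2)(8)(1) + π(2)²(2)
= 40π cm³/s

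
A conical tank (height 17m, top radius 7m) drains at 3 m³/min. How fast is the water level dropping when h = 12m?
289/(2352π) ≈ 0.03911 m/min

r/h = 7/17, so r = (7/17)h
V = (1/3)πr²h = (1/3)π((7/17)h)²h = (49/867)πh³
dV/dh = (49/289)πh²
dh/dt = (dV/dt)/(dV/dh) = -3/((49/289)π·12²) = -289/(2352π) m/min
The level is dropping at 289/(2352π) ≈ 0.03911 m/min.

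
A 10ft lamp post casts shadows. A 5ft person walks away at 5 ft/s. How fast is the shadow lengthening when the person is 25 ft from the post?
5 ft/s

By similar triangles: 10/(x+s) = 5/s
Solving: s = 5x/5
ds/dt = 5/5 · dx/dt = 1 · 5 = 5 ft/s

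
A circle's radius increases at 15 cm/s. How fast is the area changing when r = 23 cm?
690π cm²/s

A = πr²
dA/dt = 2πr · dr/dt = 2π(23)(15) = 690π cm²/s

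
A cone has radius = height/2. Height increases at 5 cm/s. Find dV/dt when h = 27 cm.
3645π/4 cm³/s

V = (1/3)π(h/2)²h = πh³/12
dV/dt = πh²/4 · 5
At h = 27: dV/dt = 3645π/4 cm³/s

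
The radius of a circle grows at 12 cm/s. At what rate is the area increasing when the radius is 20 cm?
480π cm²/s

A = πr²
dA/dt = 2πr · dr/dt = 2π(20)(12) = 480π cm²/s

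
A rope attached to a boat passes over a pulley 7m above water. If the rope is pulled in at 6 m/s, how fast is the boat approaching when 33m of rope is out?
99√65/130 ≈ 6.14 m/s

rope² = x² + 7²
x = √(33² - 7²) = 4√65
dx/dt = (rope/x) · d(rope)/dt = (33/(4√65)) · (-6) = -99√65/130 m/s
The boat approaches at 99√65/130 ≈ 6.14 m/s.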